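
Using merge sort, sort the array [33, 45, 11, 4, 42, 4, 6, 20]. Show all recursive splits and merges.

Merge sort trace:

Split: [33, 45, 11, 4, 42, 4, 6, 20] -> [33, 45, 11, 4] and [42, 4, 6, 20]
  Split: [33, 45, 11, 4] -> [33, 45] and [11, 4]
    Split: [33, 45] -> [33] and [45]
    Merge: [33] + [45] -> [33, 45]
    Split: [11, 4] -> [11] and [4]
    Merge: [11] + [4] -> [4, 11]
  Merge: [33, 45] + [4, 11] -> [4, 11, 33, 45]
  Split: [42, 4, 6, 20] -> [42, 4] and [6, 20]
    Split: [42, 4] -> [42] and [4]
    Merge: [42] + [4] -> [4, 42]
    Split: [6, 20] -> [6] and [20]
    Merge: [6] + [20] -> [6, 20]
  Merge: [4, 42] + [6, 20] -> [4, 6, 20, 42]
Merge: [4, 11, 33, 45] + [4, 6, 20, 42] -> [4, 4, 6, 11, 20, 33, 42, 45]

Final sorted array: [4, 4, 6, 11, 20, 33, 42, 45]

The merge sort proceeds by recursively splitting the array and merging sorted halves.
After all merges, the sorted array is [4, 4, 6, 11, 20, 33, 42, 45].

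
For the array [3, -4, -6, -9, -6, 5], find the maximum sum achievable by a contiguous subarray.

Using Kadane's algorithm on [3, -4, -6, -9, -6, 5]:

Scanning through the array:
Position 1 (value -4): max_ending_here = -1, max_so_far = 3
Position 2 (value -6): max_ending_here = -6, max_so_far = 3
Position 3 (value -9): max_ending_here = -9, max_so_far = 3
Position 4 (value -6): max_ending_here = -6, max_so_far = 3
Position 5 (value 5): max_ending_here = 5, max_so_far = 5

Maximum subarray: [5]
Maximum sum: 5

The maximum subarray is [5] with sum 5. This subarray runs from index 5 to index 5.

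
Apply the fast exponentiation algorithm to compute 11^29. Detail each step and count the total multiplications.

Computing 11^29 by squaring (build up from 11^1; each line after the first costs one multiplication):

11^1 = 11
11^2 = (11^1)^2 = 11^2 = 121
11^3 = 11 * 11^2 = 11 * 121 = 1331
11^6 = (11^3)^2 = 1331^2 = 1771561
11^7 = 11 * 11^6 = 11 * 1771561 = 19487171
11^14 = (11^7)^2 = 19487171^2 = 379749833583241
11^28 = (11^14)^2 = 379749833583241^2 = 144209936106499234037676064081
11^29 = 11 * 11^28 = 11 * 144209936106499234037676064081 = 1586309297171491574414436704891

Result: 1586309297171491574414436704891
Multiplications needed: 7 (7 lines after 11^1)

11^29 = 1586309297171491574414436704891. Using exponentiation by squaring, this requires 7 multiplications. The key idea: if the exponent is even, square the half-power; if odd, multiply by the base once.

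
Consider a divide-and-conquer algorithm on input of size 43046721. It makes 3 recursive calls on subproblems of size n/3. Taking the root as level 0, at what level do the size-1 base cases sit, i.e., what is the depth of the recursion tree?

For divide and conquer with division factor 3:

Problem sizes at each level:
Level 0: 43046721
Level 1: 14348907
Level 2: 4782969
Level 3: 1594323
Level 4: 531441
Level 5: 177147
Level 6: 59049
Level 7: 19683
Level 8: 6561
Level 9: 2187
Level 10: 729
Level 11: 243
Level 12: 81
Level 13: 27
Level 14: 9
Level 15: 3
Level 16: 1

The root is level 0 and the size-1 base case is level 16 (the tree spans levels 0 through 16, i.e. 17 levels counting the root), so the depth is the number of divisions: log_3(43046721) = 16

The recursion tree depth is log_3(43046721) = 16. At each level, the problem size is divided by 3, so it takes 16 divisions to reduce to a base case of size 1. The algorithm makes 3 recursive calls at each level.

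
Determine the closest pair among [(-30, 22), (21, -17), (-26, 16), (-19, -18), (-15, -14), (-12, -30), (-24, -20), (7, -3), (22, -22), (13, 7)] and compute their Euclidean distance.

Computing all pairwise distances among 10 points:

d((-30, 22), (21, -17)) = 64.2028
d((-30, 22), (-26, 16)) = 7.2111
d((-30, 22), (-19, -18)) = 41.4849
d((-30, 22), (-15, -14)) = 39.0
d((-30, 22), (-12, -30)) = 55.0273
d((-30, 22), (-24, -20)) = 42.4264
d((-30, 22), (7, -3)) = 44.6542
d((-30, 22), (22, -22)) = 68.1175
d((-30, 22), (13, 7)) = 45.5412
d((21, -17), (-26, 16)) = 57.4282
d((21, -17), (-19, -18)) = 40.0125
d((21, -17), (-15, -14)) = 36.1248
d((21, -17), (-12, -30)) = 35.4683
d((21, -17), (-24, -20)) = 45.0999
d((21, -17), (7, -3)) = 19.799
d((21, -17), (22, -22)) = 5.099 <-- minimum
d((21, -17), (13, 7)) = 25.2982
d((-26, 16), (-19, -18)) = 34.7131
d((-26, 16), (-15, -14)) = 31.9531
d((-26, 16), (-12, -30)) = 48.0833
d((-26, 16), (-24, -20)) = 36.0555
d((-26, 16), (7, -3)) = 38.0789
d((-26, 16), (22, -22)) = 61.2209
d((-26, 16), (13, 7)) = 40.025
d((-19, -18), (-15, -14)) = 5.6569
d((-19, -18), (-12, -30)) = 13.8924
d((-19, -18), (-24, -20)) = 5.3852
d((-19, -18), (7, -3)) = 30.0167
d((-19, -18), (22, -22)) = 41.1947
d((-19, -18), (13, 7)) = 40.6079
d((-15, -14), (-12, -30)) = 16.2788
d((-15, -14), (-24, -20)) = 10.8167
d((-15, -14), (7, -3)) = 24.5967
d((-15, -14), (22, -22)) = 37.855
d((-15, -14), (13, 7)) = 35.0
d((-12, -30), (-24, -20)) = 15.6205
d((-12, -30), (7, -3)) = 33.0151
d((-12, -30), (22, -22)) = 34.9285
d((-12, -30), (13, 7)) = 44.6542
d((-24, -20), (7, -3)) = 35.3553
d((-24, -20), (22, -22)) = 46.0435
d((-24, -20), (13, 7)) = 45.8039
d((7, -3), (22, -22)) = 24.2074
d((7, -3), (13, 7)) = 11.6619
d((22, -22), (13, 7)) = 30.3645

Closest pair: (21, -17) and (22, -22) with distance 5.099

The closest pair is (21, -17) and (22, -22) with Euclidean distance 5.099. For 10 points, brute-force pairwise comparison is shown above. For large n, the divide-and-conquer algorithm (sort by x, recurse on halves, check the dividing strip) achieves O(n log n).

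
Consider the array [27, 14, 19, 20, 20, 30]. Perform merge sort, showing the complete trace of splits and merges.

Merge sort trace:

Split: [27, 14, 19, 20, 20, 30] -> [27, 14, 19] and [20, 20, 30]
  Split: [27, 14, 19] -> [27] and [14, 19]
    Split: [14, 19] -> [14] and [19]
    Merge: [14] + [19] -> [14, 19]
  Merge: [27] + [14, 19] -> [14, 19, 27]
  Split: [20, 20, 30] -> [20] and [20, 30]
    Split: [20, 30] -> [20] and [30]
    Merge: [20] + [30] -> [20, 30]
  Merge: [20] + [20, 30] -> [20, 20, 30]
Merge: [14, 19, 27] + [20, 20, 30] -> [14, 19, 20, 20, 27, 30]

Final sorted array: [14, 19, 20, 20, 27, 30]

The merge sort proceeds by recursively splitting the array and merging sorted halves.
After all merges, the sorted array is [14, 19, 20, 20, 27, 30].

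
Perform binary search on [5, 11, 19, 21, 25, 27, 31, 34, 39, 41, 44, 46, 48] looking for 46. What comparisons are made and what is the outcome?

Binary search for 46 in [5, 11, 19, 21, 25, 27, 31, 34, 39, 41, 44, 46, 48]:

lo=0, hi=12, mid=6, arr[mid]=31 -> 31 < 46, search right half
lo=7, hi=12, mid=9, arr[mid]=41 -> 41 < 46, search right half
lo=10, hi=12, mid=11, arr[mid]=46 -> Found target at index 11!

Binary search finds 46 at index 11 after 3 comparisons. The search repeatedly halves the search space by comparing with the middle element.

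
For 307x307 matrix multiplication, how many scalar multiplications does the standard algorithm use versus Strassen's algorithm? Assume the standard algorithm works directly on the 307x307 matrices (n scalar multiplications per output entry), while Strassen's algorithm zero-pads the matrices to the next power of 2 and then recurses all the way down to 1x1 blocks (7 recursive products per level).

Matrix multiplication for 307x307 matrices:

Strassen's algorithm requires power-of-2 dimensions. Pad 307x307 to 512x512 (next power of 2).

Standard algorithm: 307^3 = 28934443 multiplications
Strassen's algorithm: 7^(log2(512)) = 7^9 = 40353607 multiplications
Difference: 28934443 - 40353607 = -11419164 (Strassen uses MORE here due to padding overhead — for small or just-over-power-of-2 n, padding can outweigh the per-level savings)

Standard: 28934443 multiplications (307^3). Strassen: 40353607 multiplications (7^9, after padding to 512x512). Strassen reduces 8 recursive multiplications to 7 at each level.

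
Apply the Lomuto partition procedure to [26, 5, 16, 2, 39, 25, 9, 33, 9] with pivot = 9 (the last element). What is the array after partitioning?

Lomuto partition with pivot = 9:

Initial array: [26, 5, 16, 2, 39, 25, 9, 33, 9]

arr[0]=26 > 9: no swap
arr[1]=5 <= 9: swap with position 0, array becomes [5, 26, 16, 2, 39, 25, 9, 33, 9]
arr[2]=16 > 9: no swap
arr[3]=2 <= 9: swap with position 1, array becomes [5, 2, 16, 26, 39, 25, 9, 33, 9]
arr[4]=39 > 9: no swap
arr[5]=25 > 9: no swap
arr[6]=9 <= 9: swap with position 2, array becomes [5, 2, 9, 26, 39, 25, 16, 33, 9]
arr[7]=33 > 9: no swap

Place pivot at position 3: [5, 2, 9, 9, 39, 25, 16, 33, 26]
Pivot position: 3

After partitioning with pivot 9, the array becomes [5, 2, 9, 9, 39, 25, 16, 33, 26]. The pivot is placed at index 3. All elements to the left of the pivot are <= 9, and all elements to the right are > 9.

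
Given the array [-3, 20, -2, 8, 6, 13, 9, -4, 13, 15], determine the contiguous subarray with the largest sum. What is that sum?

Using Kadane's algorithm on [-3, 20, -2, 8, 6, 13, 9, -4, 13, 15]:

Scanning through the array:
Position 1 (value 20): max_ending_here = 20, max_so_far = 20
Position 2 (value -2): max_ending_here = 18, max_so_far = 20
Position 3 (value 8): max_ending_here = 26, max_so_far = 26
Position 4 (value 6): max_ending_here = 32, max_so_far = 32
Position 5 (value 13): max_ending_here = 45, max_so_far = 45
Position 6 (value 9): max_ending_here = 54, max_so_far = 54
Position 7 (value -4): max_ending_here = 50, max_so_far = 54
Position 8 (value 13): max_ending_here = 63, max_so_far = 63
Position 9 (value 15): max_ending_here = 78, max_so_far = 78

Maximum subarray: [20, -2, 8, 6, 13, 9, -4, 13, 15]
Maximum sum: 78

The maximum subarray is [20, -2, 8, 6, 13, 9, -4, 13, 15] with sum 78. This subarray runs from index 1 to index 9.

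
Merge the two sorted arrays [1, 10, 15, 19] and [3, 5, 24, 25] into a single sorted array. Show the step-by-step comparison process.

Merging process:

Compare 1 vs 3: take 1 from left. Merged: [1]
Compare 10 vs 3: take 3 from right. Merged: [1, 3]
Compare 10 vs 5: take 5 from right. Merged: [1, 3, 5]
Compare 10 vs 24: take 10 from left. Merged: [1, 3, 5, 10]
Compare 15 vs 24: take 15 from left. Merged: [1, 3, 5, 10, 15]
Compare 19 vs 24: take 19 from left. Merged: [1, 3, 5, 10, 15, 19]
Append remaining from right: [24, 25]. Merged: [1, 3, 5, 10, 15, 19, 24, 25]

Final merged array: [1, 3, 5, 10, 15, 19, 24, 25]
Total comparisons: 6

The merged array is [1, 3, 5, 10, 15, 19, 24, 25], requiring 6 comparisons. The merge step runs in O(n) time where n is the total number of elements.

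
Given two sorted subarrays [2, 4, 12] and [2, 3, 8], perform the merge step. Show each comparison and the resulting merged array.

Merging process:

Compare 2 vs 2: take 2 from left. Merged: [2]
Compare 4 vs 2: take 2 from right. Merged: [2, 2]
Compare 4 vs 3: take 3 from right. Merged: [2, 2, 3]
Compare 4 vs 8: take 4 from left. Merged: [2, 2, 3, 4]
Compare 12 vs 8: take 8 from right. Merged: [2, 2, 3, 4, 8]
Append remaining from left: [12]. Merged: [2, 2, 3, 4, 8, 12]

Final merged array: [2, 2, 3, 4, 8, 12]
Total comparisons: 5

The merged array is [2, 2, 3, 4, 8, 12], requiring 5 comparisons. The merge step runs in O(n) time where n is the total number of elements.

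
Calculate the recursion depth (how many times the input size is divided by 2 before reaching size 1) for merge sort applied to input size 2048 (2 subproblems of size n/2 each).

For divide and conquer with division factor 2:

Problem sizes at each level:
Level 0: 2048
Level 1: 1024
Level 2: 512
Level 3: 256
Level 4: 128
Level 5: 64
Level 6: 32
Level 7: 16
Level 8: 8
Level 9: 4
Level 10: 2
Level 11: 1

The root is level 0 and the size-1 base case is level 11 (the tree spans levels 0 through 11, i.e. 12 levels counting the root), so the depth is the number of divisions: log_2(2048) = 11

The recursion tree depth is log_2(2048) = 11. At each level, the problem size is divided by 2, so it takes 11 divisions to reduce to a base case of size 1. The algorithm makes 2 recursive calls at each level.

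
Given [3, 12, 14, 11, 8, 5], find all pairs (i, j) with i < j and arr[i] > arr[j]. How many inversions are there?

Finding inversions in [3, 12, 14, 11, 8, 5]:

(1, 3): arr[1]=12 > arr[3]=11
(1, 4): arr[1]=12 > arr[4]=8
(1, 5): arr[1]=12 > arr[5]=5
(2, 3): arr[2]=14 > arr[3]=11
(2, 4): arr[2]=14 > arr[4]=8
(2, 5): arr[2]=14 > arr[5]=5
(3, 4): arr[3]=11 > arr[4]=8
(3, 5): arr[3]=11 > arr[5]=5
(4, 5): arr[4]=8 > arr[5]=5

Total inversions: 9

The array has 9 inversion(s): (1,3), (1,4), (1,5), (2,3), (2,4), (2,5), (3,4), (3,5), (4,5). Each pair (i,j) satisfies i < j and arr[i] > arr[j].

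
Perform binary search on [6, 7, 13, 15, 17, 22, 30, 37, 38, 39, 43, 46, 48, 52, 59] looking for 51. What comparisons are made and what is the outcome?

Binary search for 51 in [6, 7, 13, 15, 17, 22, 30, 37, 38, 39, 43, 46, 48, 52, 59]:

lo=0, hi=14, mid=7, arr[mid]=37 -> 37 < 51, search right half
lo=8, hi=14, mid=11, arr[mid]=46 -> 46 < 51, search right half
lo=12, hi=14, mid=13, arr[mid]=52 -> 52 > 51, search left half
lo=12, hi=12, mid=12, arr[mid]=48 -> 48 < 51, search right half
lo=13 > hi=12, target 51 not found

Binary search determines that 51 is not in the array after 4 comparisons. The search space was exhausted without finding the target.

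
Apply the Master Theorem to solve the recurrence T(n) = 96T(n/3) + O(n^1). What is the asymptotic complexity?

Master Theorem for T(n) = 96T(n/3) + O(n^1):

a = 96, b = 3, c = 1
log_b(a) = log_3(96) = 4.1546

Case 1: c = 1 < log_3(96) = 4.1546
T(n) = O(n^(log_3 96))

For T(n) = 96T(n/3) + O(n^1): log_3(96) = 4.1546. This is Case 1 of the Master Theorem (c < log_b(a), work dominated by leaves), giving O(n^(log_3 96)).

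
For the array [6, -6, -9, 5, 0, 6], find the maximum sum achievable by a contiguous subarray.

Using Kadane's algorithm on [6, -6, -9, 5, 0, 6]:

Scanning through the array:
Position 1 (value -6): max_ending_here = 0, max_so_far = 6
Position 2 (value -9): max_ending_here = -9, max_so_far = 6
Position 3 (value 5): max_ending_here = 5, max_so_far = 6
Position 4 (value 0): max_ending_here = 5, max_so_far = 6
Position 5 (value 6): max_ending_here = 11, max_so_far = 11

Maximum subarray: [5, 0, 6]
Maximum sum: 11

The maximum subarray is [5, 0, 6] with sum 11. This subarray runs from index 3 to index 5.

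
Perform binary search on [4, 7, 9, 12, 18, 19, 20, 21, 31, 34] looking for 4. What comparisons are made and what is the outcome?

Binary search for 4 in [4, 7, 9, 12, 18, 19, 20, 21, 31, 34]:

lo=0, hi=9, mid=4, arr[mid]=18 -> 18 > 4, search left half
lo=0, hi=3, mid=1, arr[mid]=7 -> 7 > 4, search left half
lo=0, hi=0, mid=0, arr[mid]=4 -> Found target at index 0!

Binary search finds 4 at index 0 after 3 comparisons. The search repeatedly halves the search space by comparing with the middle element.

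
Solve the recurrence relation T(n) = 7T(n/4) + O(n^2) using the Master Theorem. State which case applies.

Master Theorem for T(n) = 7T(n/4) + O(n^2):

a = 7, b = 4, c = 2
log_b(a) = log_4(7) = 1.4037

Case 3: c = 2 > log_4(7) = 1.4037
T(n) = O(n^2) = O(n^2)

For T(n) = 7T(n/4) + O(n^2): log_4(7) = 1.4037. This is Case 3 of the Master Theorem (c > log_b(a), work dominated by root), giving O(n^2).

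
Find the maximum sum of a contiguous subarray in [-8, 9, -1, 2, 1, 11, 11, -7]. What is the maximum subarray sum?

Using Kadane's algorithm on [-8, 9, -1, 2, 1, 11, 11, -7]:

Scanning through the array:
Position 1 (value 9): max_ending_here = 9, max_so_far = 9
Position 2 (value -1): max_ending_here = 8, max_so_far = 9
Position 3 (value 2): max_ending_here = 10, max_so_far = 10
Position 4 (value 1): max_ending_here = 11, max_so_far = 11
Position 5 (value 11): max_ending_here = 22, max_so_far = 22
Position 6 (value 11): max_ending_here = 33, max_so_far = 33
Position 7 (value -7): max_ending_here = 26, max_so_far = 33

Maximum subarray: [9, -1, 2, 1, 11, 11]
Maximum sum: 33

The maximum subarray is [9, -1, 2, 1, 11, 11] with sum 33. This subarray runs from index 1 to index 6.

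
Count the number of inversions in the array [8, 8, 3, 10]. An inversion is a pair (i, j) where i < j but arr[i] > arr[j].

Finding inversions in [8, 8, 3, 10]:

(0, 2): arr[0]=8 > arr[2]=3
(1, 2): arr[1]=8 > arr[2]=3

Total inversions: 2

The array has 2 inversion(s): (0,2), (1,2). Each pair (i,j) satisfies i < j and arr[i] > arr[j].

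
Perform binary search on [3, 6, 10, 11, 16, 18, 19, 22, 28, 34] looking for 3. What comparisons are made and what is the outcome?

Binary search for 3 in [3, 6, 10, 11, 16, 18, 19, 22, 28, 34]:

lo=0, hi=9, mid=4, arr[mid]=16 -> 16 > 3, search left half
lo=0, hi=3, mid=1, arr[mid]=6 -> 6 > 3, search left half
lo=0, hi=0, mid=0, arr[mid]=3 -> Found target at index 0!

Binary search finds 3 at index 0 after 3 comparisons. The search repeatedly halves the search space by comparing with the middle element.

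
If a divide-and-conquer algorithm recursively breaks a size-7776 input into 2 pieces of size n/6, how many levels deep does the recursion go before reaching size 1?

For divide and conquer with division factor 6:

Problem sizes at each level:
Level 0: 7776
Level 1: 1296
Level 2: 216
Level 3: 36
Level 4: 6
Level 5: 1

The root is level 0 and the size-1 base case is level 5 (the tree spans levels 0 through 5, i.e. 6 levels counting the root), so the depth is the number of divisions: log_6(7776) = 5

The recursion tree depth is log_6(7776) = 5. At each level, the problem size is divided by 6, so it takes 5 divisions to reduce to a base case of size 1. The algorithm makes 2 recursive calls at each level.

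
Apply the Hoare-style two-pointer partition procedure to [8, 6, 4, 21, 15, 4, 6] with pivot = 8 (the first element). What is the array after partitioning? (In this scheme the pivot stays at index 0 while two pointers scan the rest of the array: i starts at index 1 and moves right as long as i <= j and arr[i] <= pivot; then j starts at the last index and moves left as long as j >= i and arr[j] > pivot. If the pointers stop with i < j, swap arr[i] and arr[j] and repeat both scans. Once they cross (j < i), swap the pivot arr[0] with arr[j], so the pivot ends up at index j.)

Hoare-style two-pointer partition with pivot = 8:

Initial array: [8, 6, 4, 21, 15, 4, 6]

Pointers start at i = 1, j = 6.
i stops at index 3 (arr[3]=21 > 8), j stops at index 6 (arr[6]=6 <= 8): swap arr[3] and arr[6], array becomes [8, 6, 4, 6, 15, 4, 21]
i stops at index 4 (arr[4]=15 > 8), j stops at index 5 (arr[5]=4 <= 8): swap arr[4] and arr[5], array becomes [8, 6, 4, 6, 4, 15, 21]
i ends at 5, j ends at 4: the pointers have crossed (j < i), so scanning stops.

Swap pivot arr[0] with arr[4] to place pivot at position 4: [4, 6, 4, 6, 8, 15, 21]
Pivot position: 4

After partitioning with pivot 8, the array becomes [4, 6, 4, 6, 8, 15, 21]. The pivot is placed at index 4. All elements to the left of the pivot are <= 8, and all elements to the right are > 8.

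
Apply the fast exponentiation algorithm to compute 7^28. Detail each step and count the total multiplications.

Computing 7^28 by squaring (build up from 7^1; each line after the first costs one multiplication):

7^1 = 7
7^2 = (7^1)^2 = 7^2 = 49
7^3 = 7 * 7^2 = 7 * 49 = 343
7^6 = (7^3)^2 = 343^2 = 117649
7^7 = 7 * 7^6 = 7 * 117649 = 823543
7^14 = (7^7)^2 = 823543^2 = 678223072849
7^28 = (7^14)^2 = 678223072849^2 = 459986536544739960976801

Result: 459986536544739960976801
Multiplications needed: 6 (6 lines after 7^1)

7^28 = 459986536544739960976801. Using exponentiation by squaring, this requires 6 multiplications. The key idea: if the exponent is even, square the half-power; if odd, multiply by the base once.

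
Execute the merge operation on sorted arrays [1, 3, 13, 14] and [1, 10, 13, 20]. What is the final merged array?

Merging process:

Compare 1 vs 1: take 1 from left. Merged: [1]
Compare 3 vs 1: take 1 from right. Merged: [1, 1]
Compare 3 vs 10: take 3 from left. Merged: [1, 1, 3]
Compare 13 vs 10: take 10 from right. Merged: [1, 1, 3, 10]
Compare 13 vs 13: take 13 from left. Merged: [1, 1, 3, 10, 13]
Compare 14 vs 13: take 13 from right. Merged: [1, 1, 3, 10, 13, 13]
Compare 14 vs 20: take 14 from left. Merged: [1, 1, 3, 10, 13, 13, 14]
Append remaining from right: [20]. Merged: [1, 1, 3, 10, 13, 13, 14, 20]

Final merged array: [1, 1, 3, 10, 13, 13, 14, 20]
Total comparisons: 7

The merged array is [1, 1, 3, 10, 13, 13, 14, 20], requiring 7 comparisons. The merge step runs in O(n) time where n is the total number of elements.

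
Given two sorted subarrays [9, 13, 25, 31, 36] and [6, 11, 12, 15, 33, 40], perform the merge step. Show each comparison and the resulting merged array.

Merging process:

Compare 9 vs 6: take 6 from right. Merged: [6]
Compare 9 vs 11: take 9 from left. Merged: [6, 9]
Compare 13 vs 11: take 11 from right. Merged: [6, 9, 11]
Compare 13 vs 12: take 12 from right. Merged: [6, 9, 11, 12]
Compare 13 vs 15: take 13 from left. Merged: [6, 9, 11, 12, 13]
Compare 25 vs 15: take 15 from right. Merged: [6, 9, 11, 12, 13, 15]
Compare 25 vs 33: take 25 from left. Merged: [6, 9, 11, 12, 13, 15, 25]
Compare 31 vs 33: take 31 from left. Merged: [6, 9, 11, 12, 13, 15, 25, 31]
Compare 36 vs 33: take 33 from right. Merged: [6, 9, 11, 12, 13, 15, 25, 31, 33]
Compare 36 vs 40: take 36 from left. Merged: [6, 9, 11, 12, 13, 15, 25, 31, 33, 36]
Append remaining from right: [40]. Merged: [6, 9, 11, 12, 13, 15, 25, 31, 33, 36, 40]

Final merged array: [6, 9, 11, 12, 13, 15, 25, 31, 33, 36, 40]
Total comparisons: 10

The merged array is [6, 9, 11, 12, 13, 15, 25, 31, 33, 36, 40], requiring 10 comparisons. The merge step runs in O(n) time where n is the total number of elements.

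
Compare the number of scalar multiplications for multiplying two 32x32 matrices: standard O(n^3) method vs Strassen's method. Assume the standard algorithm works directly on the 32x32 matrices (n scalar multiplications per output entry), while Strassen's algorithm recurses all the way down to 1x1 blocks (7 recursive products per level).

Matrix multiplication for 32x32 matrices:

Standard algorithm: 32^3 = 32768 multiplications
Strassen's algorithm: 7^(log2(32)) = 7^5 = 16807 multiplications
Savings: 32768 - 16807 = 15961 multiplications

Standard: 32768 multiplications (32^3). Strassen: 16807 multiplications (7^5). Strassen reduces 8 recursive multiplications to 7 at each level.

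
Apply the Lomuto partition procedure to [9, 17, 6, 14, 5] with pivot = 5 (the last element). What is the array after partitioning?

Lomuto partition with pivot = 5:

Initial array: [9, 17, 6, 14, 5]

arr[0]=9 > 5: no swap
arr[1]=17 > 5: no swap
arr[2]=6 > 5: no swap
arr[3]=14 > 5: no swap

Place pivot at position 0: [5, 17, 6, 14, 9]
Pivot position: 0

After partitioning with pivot 5, the array becomes [5, 17, 6, 14, 9]. The pivot is placed at index 0. All elements to the left of the pivot are <= 5, and all elements to the right are > 5.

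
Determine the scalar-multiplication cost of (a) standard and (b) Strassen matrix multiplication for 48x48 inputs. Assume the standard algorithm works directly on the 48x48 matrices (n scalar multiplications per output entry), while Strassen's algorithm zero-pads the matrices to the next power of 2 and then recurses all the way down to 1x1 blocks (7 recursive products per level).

Matrix multiplication for 48x48 matrices:

Strassen's algorithm requires power-of-2 dimensions. Pad 48x48 to 64x64 (next power of 2).

Standard algorithm: 48^3 = 110592 multiplications
Strassen's algorithm: 7^(log2(64)) = 7^6 = 117649 multiplications
Difference: 110592 - 117649 = -7057 (Strassen uses MORE here due to padding overhead — for small or just-over-power-of-2 n, padding can outweigh the per-level savings)

Standard: 110592 multiplications (48^3). Strassen: 117649 multiplications (7^6, after padding to 64x64). Strassen reduces 8 recursive multiplications to 7 at each level.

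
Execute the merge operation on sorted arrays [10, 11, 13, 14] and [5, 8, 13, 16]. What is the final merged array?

Merging process:

Compare 10 vs 5: take 5 from right. Merged: [5]
Compare 10 vs 8: take 8 from right. Merged: [5, 8]
Compare 10 vs 13: take 10 from left. Merged: [5, 8, 10]
Compare 11 vs 13: take 11 from left. Merged: [5, 8, 10, 11]
Compare 13 vs 13: take 13 from left. Merged: [5, 8, 10, 11, 13]
Compare 14 vs 13: take 13 from right. Merged: [5, 8, 10, 11, 13, 13]
Compare 14 vs 16: take 14 from left. Merged: [5, 8, 10, 11, 13, 13, 14]
Append remaining from right: [16]. Merged: [5, 8, 10, 11, 13, 13, 14, 16]

Final merged array: [5, 8, 10, 11, 13, 13, 14, 16]
Total comparisons: 7

The merged array is [5, 8, 10, 11, 13, 13, 14, 16], requiring 7 comparisons. The merge step runs in O(n) time where n is the total number of elements.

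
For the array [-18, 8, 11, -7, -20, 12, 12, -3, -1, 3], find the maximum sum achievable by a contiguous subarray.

Using Kadane's algorithm on [-18, 8, 11, -7, -20, 12, 12, -3, -1, 3]:

Scanning through the array:
Position 1 (value 8): max_ending_here = 8, max_so_far = 8
Position 2 (value 11): max_ending_here = 19, max_so_far = 19
Position 3 (value -7): max_ending_here = 12, max_so_far = 19
Position 4 (value -20): max_ending_here = -8, max_so_far = 19
Position 5 (value 12): max_ending_here = 12, max_so_far = 19
Position 6 (value 12): max_ending_here = 24, max_so_far = 24
Position 7 (value -3): max_ending_here = 21, max_so_far = 24
Position 8 (value -1): max_ending_here = 20, max_so_far = 24
Position 9 (value 3): max_ending_here = 23, max_so_far = 24

Maximum subarray: [12, 12]
Maximum sum: 24

The maximum subarray is [12, 12] with sum 24. This subarray runs from index 5 to index 6.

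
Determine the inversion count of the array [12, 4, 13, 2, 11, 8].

Finding inversions in [12, 4, 13, 2, 11, 8]:

(0, 1): arr[0]=12 > arr[1]=4
(0, 3): arr[0]=12 > arr[3]=2
(0, 4): arr[0]=12 > arr[4]=11
(0, 5): arr[0]=12 > arr[5]=8
(1, 3): arr[1]=4 > arr[3]=2
(2, 3): arr[2]=13 > arr[3]=2
(2, 4): arr[2]=13 > arr[4]=11
(2, 5): arr[2]=13 > arr[5]=8
(4, 5): arr[4]=11 > arr[5]=8

Total inversions: 9

The array has 9 inversion(s): (0,1), (0,3), (0,4), (0,5), (1,3), (2,3), (2,4), (2,5), (4,5). Each pair (i,j) satisfies i < j and arr[i] > arr[j].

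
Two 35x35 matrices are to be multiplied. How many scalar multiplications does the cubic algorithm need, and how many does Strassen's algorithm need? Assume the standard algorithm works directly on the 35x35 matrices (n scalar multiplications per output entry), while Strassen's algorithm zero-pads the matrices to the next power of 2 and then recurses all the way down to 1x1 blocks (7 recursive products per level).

Matrix multiplication for 35x35 matrices:

Strassen's algorithm requires power-of-2 dimensions. Pad 35x35 to 64x64 (next power of 2).

Standard algorithm: 35^3 = 42875 multiplications
Strassen's algorithm: 7^(log2(64)) = 7^6 = 117649 multiplications
Difference: 42875 - 117649 = -74774 (Strassen uses MORE here due to padding overhead — for small or just-over-power-of-2 n, padding can outweigh the per-level savings)

Standard: 42875 multiplications (35^3). Strassen: 117649 multiplications (7^6, after padding to 64x64). Strassen reduces 8 recursive multiplications to 7 at each level.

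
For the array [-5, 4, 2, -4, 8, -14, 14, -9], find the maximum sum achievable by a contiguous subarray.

Using Kadane's algorithm on [-5, 4, 2, -4, 8, -14, 14, -9]:

Scanning through the array:
Position 1 (value 4): max_ending_here = 4, max_so_far = 4
Position 2 (value 2): max_ending_here = 6, max_so_far = 6
Position 3 (value -4): max_ending_here = 2, max_so_far = 6
Position 4 (value 8): max_ending_here = 10, max_so_far = 10
Position 5 (value -14): max_ending_here = -4, max_so_far = 10
Position 6 (value 14): max_ending_here = 14, max_so_far = 14
Position 7 (value -9): max_ending_here = 5, max_so_far = 14

Maximum subarray: [14]
Maximum sum: 14

The maximum subarray is [14] with sum 14. This subarray runs from index 6 to index 6.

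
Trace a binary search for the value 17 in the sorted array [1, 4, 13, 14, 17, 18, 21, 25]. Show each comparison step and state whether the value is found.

Binary search for 17 in [1, 4, 13, 14, 17, 18, 21, 25]:

lo=0, hi=7, mid=3, arr[mid]=14 -> 14 < 17, search right half
lo=4, hi=7, mid=5, arr[mid]=18 -> 18 > 17, search left half
lo=4, hi=4, mid=4, arr[mid]=17 -> Found target at index 4!

Binary search finds 17 at index 4 after 3 comparisons. The search repeatedly halves the search space by comparing with the middle element.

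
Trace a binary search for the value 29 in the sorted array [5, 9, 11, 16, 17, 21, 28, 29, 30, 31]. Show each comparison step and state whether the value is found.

Binary search for 29 in [5, 9, 11, 16, 17, 21, 28, 29, 30, 31]:

lo=0, hi=9, mid=4, arr[mid]=17 -> 17 < 29, search right half
lo=5, hi=9, mid=7, arr[mid]=29 -> Found target at index 7!

Binary search finds 29 at index 7 after 2 comparisons. The search repeatedly halves the search space by comparing with the middle element.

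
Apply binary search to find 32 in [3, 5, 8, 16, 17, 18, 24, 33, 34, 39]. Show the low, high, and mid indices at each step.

Binary search for 32 in [3, 5, 8, 16, 17, 18, 24, 33, 34, 39]:

lo=0, hi=9, mid=4, arr[mid]=17 -> 17 < 32, search right half
lo=5, hi=9, mid=7, arr[mid]=33 -> 33 > 32, search left half
lo=5, hi=6, mid=5, arr[mid]=18 -> 18 < 32, search right half
lo=6, hi=6, mid=6, arr[mid]=24 -> 24 < 32, search right half
lo=7 > hi=6, target 32 not found

Binary search determines that 32 is not in the array after 4 comparisons. The search space was exhausted without finding the target.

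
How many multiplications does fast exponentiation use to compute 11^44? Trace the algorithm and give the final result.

Computing 11^44 by squaring (build up from 11^1; each line after the first costs one multiplication):

11^1 = 11
11^2 = (11^1)^2 = 11^2 = 121
11^4 = (11^2)^2 = 121^2 = 14641
11^5 = 11 * 11^4 = 11 * 14641 = 161051
11^10 = (11^5)^2 = 161051^2 = 25937424601
11^11 = 11 * 11^10 = 11 * 25937424601 = 285311670611
11^22 = (11^11)^2 = 285311670611^2 = 81402749386839761113321
11^44 = (11^22)^2 = 81402749386839761113321^2 = 6626407607736641103900260617069258125403649041

Result: 6626407607736641103900260617069258125403649041
Multiplications needed: 7 (7 lines after 11^1)

11^44 = 6626407607736641103900260617069258125403649041. Using exponentiation by squaring, this requires 7 multiplications. The key idea: if the exponent is even, square the half-power; if odd, multiply by the base once.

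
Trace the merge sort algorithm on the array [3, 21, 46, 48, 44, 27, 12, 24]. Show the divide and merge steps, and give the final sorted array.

Merge sort trace:

Split: [3, 21, 46, 48, 44, 27, 12, 24] -> [3, 21, 46, 48] and [44, 27, 12, 24]
  Split: [3, 21, 46, 48] -> [3, 21] and [46, 48]
    Split: [3, 21] -> [3] and [21]
    Merge: [3] + [21] -> [3, 21]
    Split: [46, 48] -> [46] and [48]
    Merge: [46] + [48] -> [46, 48]
  Merge: [3, 21] + [46, 48] -> [3, 21, 46, 48]
  Split: [44, 27, 12, 24] -> [44, 27] and [12, 24]
    Split: [44, 27] -> [44] and [27]
    Merge: [44] + [27] -> [27, 44]
    Split: [12, 24] -> [12] and [24]
    Merge: [12] + [24] -> [12, 24]
  Merge: [27, 44] + [12, 24] -> [12, 24, 27, 44]
Merge: [3, 21, 46, 48] + [12, 24, 27, 44] -> [3, 12, 21, 24, 27, 44, 46, 48]

Final sorted array: [3, 12, 21, 24, 27, 44, 46, 48]

The merge sort proceeds by recursively splitting the array and merging sorted halves.
After all merges, the sorted array is [3, 12, 21, 24, 27, 44, 46, 48].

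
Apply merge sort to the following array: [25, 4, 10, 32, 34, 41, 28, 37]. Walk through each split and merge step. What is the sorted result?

Merge sort trace:

Split: [25, 4, 10, 32, 34, 41, 28, 37] -> [25, 4, 10, 32] and [34, 41, 28, 37]
  Split: [25, 4, 10, 32] -> [25, 4] and [10, 32]
    Split: [25, 4] -> [25] and [4]
    Merge: [25] + [4] -> [4, 25]
    Split: [10, 32] -> [10] and [32]
    Merge: [10] + [32] -> [10, 32]
  Merge: [4, 25] + [10, 32] -> [4, 10, 25, 32]
  Split: [34, 41, 28, 37] -> [34, 41] and [28, 37]
    Split: [34, 41] -> [34] and [41]
    Merge: [34] + [41] -> [34, 41]
    Split: [28, 37] -> [28] and [37]
    Merge: [28] + [37] -> [28, 37]
  Merge: [34, 41] + [28, 37] -> [28, 34, 37, 41]
Merge: [4, 10, 25, 32] + [28, 34, 37, 41] -> [4, 10, 25, 28, 32, 34, 37, 41]

Final sorted array: [4, 10, 25, 28, 32, 34, 37, 41]

The merge sort proceeds by recursively splitting the array and merging sorted halves.
After all merges, the sorted array is [4, 10, 25, 28, 32, 34, 37, 41].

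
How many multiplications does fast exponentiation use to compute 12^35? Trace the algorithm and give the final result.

Computing 12^35 by squaring (build up from 12^1; each line after the first costs one multiplication):

12^1 = 12
12^2 = (12^1)^2 = 12^2 = 144
12^4 = (12^2)^2 = 144^2 = 20736
12^8 = (12^4)^2 = 20736^2 = 429981696
12^16 = (12^8)^2 = 429981696^2 = 184884258895036416
12^17 = 12 * 12^16 = 12 * 184884258895036416 = 2218611106740436992
12^34 = (12^17)^2 = 2218611106740436992^2 = 4922235242952026704037113243122008064
12^35 = 12 * 12^34 = 12 * 4922235242952026704037113243122008064 = 59066822915424320448445358917464096768

Result: 59066822915424320448445358917464096768
Multiplications needed: 7 (7 lines after 12^1)

12^35 = 59066822915424320448445358917464096768. Using exponentiation by squaring, this requires 7 multiplications. The key idea: if the exponent is even, square the half-power; if odd, multiply by the base once.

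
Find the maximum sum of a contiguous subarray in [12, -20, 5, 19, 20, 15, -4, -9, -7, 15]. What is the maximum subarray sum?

Using Kadane's algorithm on [12, -20, 5, 19, 20, 15, -4, -9, -7, 15]:

Scanning through the array:
Position 1 (value -20): max_ending_here = -8, max_so_far = 12
Position 2 (value 5): max_ending_here = 5, max_so_far = 12
Position 3 (value 19): max_ending_here = 24, max_so_far = 24
Position 4 (value 20): max_ending_here = 44, max_so_far = 44
Position 5 (value 15): max_ending_here = 59, max_so_far = 59
Position 6 (value -4): max_ending_here = 55, max_so_far = 59
Position 7 (value -9): max_ending_here = 46, max_so_far = 59
Position 8 (value -7): max_ending_here = 39, max_so_far = 59
Position 9 (value 15): max_ending_here = 54, max_so_far = 59

Maximum subarray: [5, 19, 20, 15]
Maximum sum: 59

The maximum subarray is [5, 19, 20, 15] with sum 59. This subarray runs from index 2 to index 5.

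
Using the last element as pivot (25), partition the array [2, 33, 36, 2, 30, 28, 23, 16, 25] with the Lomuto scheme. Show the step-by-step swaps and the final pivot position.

Lomuto partition with pivot = 25:

Initial array: [2, 33, 36, 2, 30, 28, 23, 16, 25]

arr[0]=2 <= 25: swap with position 0, array becomes [2, 33, 36, 2, 30, 28, 23, 16, 25]
arr[1]=33 > 25: no swap
arr[2]=36 > 25: no swap
arr[3]=2 <= 25: swap with position 1, array becomes [2, 2, 36, 33, 30, 28, 23, 16, 25]
arr[4]=30 > 25: no swap
arr[5]=28 > 25: no swap
arr[6]=23 <= 25: swap with position 2, array becomes [2, 2, 23, 33, 30, 28, 36, 16, 25]
arr[7]=16 <= 25: swap with position 3, array becomes [2, 2, 23, 16, 30, 28, 36, 33, 25]

Place pivot at position 4: [2, 2, 23, 16, 25, 28, 36, 33, 30]
Pivot position: 4

After partitioning with pivot 25, the array becomes [2, 2, 23, 16, 25, 28, 36, 33, 30]. The pivot is placed at index 4. All elements to the left of the pivot are <= 25, and all elements to the right are > 25.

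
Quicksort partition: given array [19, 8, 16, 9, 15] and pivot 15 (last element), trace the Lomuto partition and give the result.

Lomuto partition with pivot = 15:

Initial array: [19, 8, 16, 9, 15]

arr[0]=19 > 15: no swap
arr[1]=8 <= 15: swap with position 0, array becomes [8, 19, 16, 9, 15]
arr[2]=16 > 15: no swap
arr[3]=9 <= 15: swap with position 1, array becomes [8, 9, 16, 19, 15]

Place pivot at position 2: [8, 9, 15, 19, 16]
Pivot position: 2

After partitioning with pivot 15, the array becomes [8, 9, 15, 19, 16]. The pivot is placed at index 2. All elements to the left of the pivot are <= 15, and all elements to the right are > 15.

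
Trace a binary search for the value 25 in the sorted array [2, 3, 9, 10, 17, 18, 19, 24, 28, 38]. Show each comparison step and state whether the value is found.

Binary search for 25 in [2, 3, 9, 10, 17, 18, 19, 24, 28, 38]:

lo=0, hi=9, mid=4, arr[mid]=17 -> 17 < 25, search right half
lo=5, hi=9, mid=7, arr[mid]=24 -> 24 < 25, search right half
lo=8, hi=9, mid=8, arr[mid]=28 -> 28 > 25, search left half
lo=8 > hi=7, target 25 not found

Binary search determines that 25 is not in the array after 3 comparisons. The search space was exhausted without finding the target.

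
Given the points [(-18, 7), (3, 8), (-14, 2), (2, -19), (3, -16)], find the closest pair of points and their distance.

Computing all pairwise distances among 5 points:

d((-18, 7), (3, 8)) = 21.0238
d((-18, 7), (-14, 2)) = 6.4031
d((-18, 7), (2, -19)) = 32.8024
d((-18, 7), (3, -16)) = 31.1448
d((3, 8), (-14, 2)) = 18.0278
d((3, 8), (2, -19)) = 27.0185
d((3, 8), (3, -16)) = 24.0
d((-14, 2), (2, -19)) = 26.4008
d((-14, 2), (3, -16)) = 24.7588
d((2, -19), (3, -16)) = 3.1623 <-- minimum

Closest pair: (2, -19) and (3, -16) with distance 3.1623

The closest pair is (2, -19) and (3, -16) with Euclidean distance 3.1623. For 5 points, brute-force pairwise comparison is shown above. For large n, the divide-and-conquer algorithm (sort by x, recurse on halves, check the dividing strip) achieves O(n log n).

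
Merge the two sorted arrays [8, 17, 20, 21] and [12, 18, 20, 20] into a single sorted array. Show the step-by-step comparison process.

Merging process:

Compare 8 vs 12: take 8 from left. Merged: [8]
Compare 17 vs 12: take 12 from right. Merged: [8, 12]
Compare 17 vs 18: take 17 from left. Merged: [8, 12, 17]
Compare 20 vs 18: take 18 from right. Merged: [8, 12, 17, 18]
Compare 20 vs 20: take 20 from left. Merged: [8, 12, 17, 18, 20]
Compare 21 vs 20: take 20 from right. Merged: [8, 12, 17, 18, 20, 20]
Compare 21 vs 20: take 20 from right. Merged: [8, 12, 17, 18, 20, 20, 20]
Append remaining from left: [21]. Merged: [8, 12, 17, 18, 20, 20, 20, 21]

Final merged array: [8, 12, 17, 18, 20, 20, 20, 21]
Total comparisons: 7

The merged array is [8, 12, 17, 18, 20, 20, 20, 21], requiring 7 comparisons. The merge step runs in O(n) time where n is the total number of elements.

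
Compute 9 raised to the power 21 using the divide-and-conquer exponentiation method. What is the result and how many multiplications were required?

Computing 9^21 by squaring (build up from 9^1; each line after the first costs one multiplication):

9^1 = 9
9^2 = (9^1)^2 = 9^2 = 81
9^4 = (9^2)^2 = 81^2 = 6561
9^5 = 9 * 9^4 = 9 * 6561 = 59049
9^10 = (9^5)^2 = 59049^2 = 3486784401
9^20 = (9^10)^2 = 3486784401^2 = 12157665459056928801
9^21 = 9 * 9^20 = 9 * 12157665459056928801 = 109418989131512359209

Result: 109418989131512359209
Multiplications needed: 6 (6 lines after 9^1)

9^21 = 109418989131512359209. Using exponentiation by squaring, this requires 6 multiplications. The key idea: if the exponent is even, square the half-power; if odd, multiply by the base once.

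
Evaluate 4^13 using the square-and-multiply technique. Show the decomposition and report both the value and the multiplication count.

Computing 4^13 by squaring (build up from 4^1; each line after the first costs one multiplication):

4^1 = 4
4^2 = (4^1)^2 = 4^2 = 16
4^3 = 4 * 4^2 = 4 * 16 = 64
4^6 = (4^3)^2 = 64^2 = 4096
4^12 = (4^6)^2 = 4096^2 = 16777216
4^13 = 4 * 4^12 = 4 * 16777216 = 67108864

Result: 67108864
Multiplications needed: 5 (5 lines after 4^1)

4^13 = 67108864. Using exponentiation by squaring, this requires 5 multiplications. The key idea: if the exponent is even, square the half-power; if odd, multiply by the base once.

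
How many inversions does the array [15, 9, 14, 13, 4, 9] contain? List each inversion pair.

Finding inversions in [15, 9, 14, 13, 4, 9]:

(0, 1): arr[0]=15 > arr[1]=9
(0, 2): arr[0]=15 > arr[2]=14
(0, 3): arr[0]=15 > arr[3]=13
(0, 4): arr[0]=15 > arr[4]=4
(0, 5): arr[0]=15 > arr[5]=9
(1, 4): arr[1]=9 > arr[4]=4
(2, 3): arr[2]=14 > arr[3]=13
(2, 4): arr[2]=14 > arr[4]=4
(2, 5): arr[2]=14 > arr[5]=9
(3, 4): arr[3]=13 > arr[4]=4
(3, 5): arr[3]=13 > arr[5]=9

Total inversions: 11

The array has 11 inversion(s): (0,1), (0,2), (0,3), (0,4), (0,5), (1,4), (2,3), (2,4), (2,5), (3,4), (3,5). Each pair (i,j) satisfies i < j and arr[i] > arr[j].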